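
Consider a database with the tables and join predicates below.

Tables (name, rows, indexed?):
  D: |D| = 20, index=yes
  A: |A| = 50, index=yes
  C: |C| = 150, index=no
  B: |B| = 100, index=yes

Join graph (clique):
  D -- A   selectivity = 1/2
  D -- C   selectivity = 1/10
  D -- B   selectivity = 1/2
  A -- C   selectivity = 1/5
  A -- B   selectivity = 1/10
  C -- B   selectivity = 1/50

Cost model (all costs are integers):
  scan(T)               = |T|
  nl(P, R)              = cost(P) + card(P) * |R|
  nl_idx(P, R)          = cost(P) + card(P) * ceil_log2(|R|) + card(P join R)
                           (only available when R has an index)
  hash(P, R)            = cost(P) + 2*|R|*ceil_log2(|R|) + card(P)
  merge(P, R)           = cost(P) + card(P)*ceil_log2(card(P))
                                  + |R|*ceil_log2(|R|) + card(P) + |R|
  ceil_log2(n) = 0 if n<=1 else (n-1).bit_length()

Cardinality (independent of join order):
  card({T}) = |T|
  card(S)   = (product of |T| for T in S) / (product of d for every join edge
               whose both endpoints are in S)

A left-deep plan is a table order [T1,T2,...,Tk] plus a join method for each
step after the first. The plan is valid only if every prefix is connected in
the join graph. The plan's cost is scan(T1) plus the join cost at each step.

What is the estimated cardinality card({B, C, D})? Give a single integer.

Tables in S: B(100), C(150), D(20)
Edges inside S: D-C(d=10), D-B(d=2), C-B(d=50)
numerator = 100 * 150 * 20 = 300000
denominator = 10 * 2 * 50 = 1000
card(S) = 300000 / 1000 = 300

300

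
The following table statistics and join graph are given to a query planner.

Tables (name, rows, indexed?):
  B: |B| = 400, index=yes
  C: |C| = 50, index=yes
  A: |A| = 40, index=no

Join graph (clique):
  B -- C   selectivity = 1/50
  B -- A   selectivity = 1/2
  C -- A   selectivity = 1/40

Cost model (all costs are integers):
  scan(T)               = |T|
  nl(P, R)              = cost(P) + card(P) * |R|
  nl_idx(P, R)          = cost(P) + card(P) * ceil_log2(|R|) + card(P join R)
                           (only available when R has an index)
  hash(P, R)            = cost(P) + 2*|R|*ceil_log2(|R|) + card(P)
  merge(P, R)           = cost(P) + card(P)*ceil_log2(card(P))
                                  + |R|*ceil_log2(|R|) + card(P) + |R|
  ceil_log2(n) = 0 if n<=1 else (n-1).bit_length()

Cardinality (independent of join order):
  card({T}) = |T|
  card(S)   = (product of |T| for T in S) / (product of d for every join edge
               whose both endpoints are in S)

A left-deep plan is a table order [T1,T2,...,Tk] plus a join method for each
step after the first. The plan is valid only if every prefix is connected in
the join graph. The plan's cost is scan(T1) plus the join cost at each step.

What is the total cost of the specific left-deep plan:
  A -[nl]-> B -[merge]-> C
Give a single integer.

step 1: scan A: cost=40, card=40
step 2: join B via nl
    card(P join B) = 40*400/(2) = 8000
    cost = 40 + 40*400 = 16040
step 3: join C via merge
    card(P join C) = 8000*50/(50*40) = 200
    cost = 16040 + 8000*13 + 50*6 + 8000 + 50 = 128390

128390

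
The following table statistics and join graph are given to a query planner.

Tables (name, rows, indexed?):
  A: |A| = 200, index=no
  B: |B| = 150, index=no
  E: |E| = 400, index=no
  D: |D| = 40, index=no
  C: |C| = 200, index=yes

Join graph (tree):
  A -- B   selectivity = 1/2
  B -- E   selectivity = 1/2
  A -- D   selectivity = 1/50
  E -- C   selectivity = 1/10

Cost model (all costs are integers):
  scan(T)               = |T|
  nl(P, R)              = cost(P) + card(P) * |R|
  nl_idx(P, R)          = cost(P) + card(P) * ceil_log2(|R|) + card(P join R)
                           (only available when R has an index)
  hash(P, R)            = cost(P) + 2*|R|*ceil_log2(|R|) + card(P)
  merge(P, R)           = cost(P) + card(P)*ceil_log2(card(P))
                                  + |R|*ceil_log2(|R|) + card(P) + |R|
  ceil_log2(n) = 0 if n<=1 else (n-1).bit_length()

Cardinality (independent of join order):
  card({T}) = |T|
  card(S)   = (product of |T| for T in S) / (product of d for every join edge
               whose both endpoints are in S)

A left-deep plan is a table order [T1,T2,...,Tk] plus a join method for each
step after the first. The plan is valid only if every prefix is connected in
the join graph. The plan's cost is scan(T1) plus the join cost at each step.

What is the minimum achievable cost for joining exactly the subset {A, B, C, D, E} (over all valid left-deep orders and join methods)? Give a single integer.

2425840

Selinger DP over subsets of {A,B,C,D,E}:
  {A}: scan cost=200, card=200
  {B}: scan cost=150, card=150
  {E}: scan cost=400, card=400
  {D}: scan cost=40, card=40
  {C}: scan cost=200, card=200
  {AB}: card=15000; try (B,hash)→2800, (A,merge)→3300, (B,merge)→3350, (A,hash)→3500, (A,nl)→30150, (B,nl)→30200; best=2800 via (B,hash)
  {AD}: card=160; try (D,hash)→880, (A,merge)→2120, (D,merge)→2280, (A,hash)→3280, (A,nl)→8040, (D,nl)→8200; best=880 via (D,hash)
  {BE}: card=30000; try (B,hash)→3200, (E,merge)→5500, (B,merge)→5750, (E,hash)→7500, (E,nl)→60150, (B,nl)→60400; best=3200 via (B,hash)
  {CE}: card=8000; try (C,hash)→4000, (E,merge)→6000, (C,merge)→6200, (E,hash)→7600, (C,nl_idx)→11600, (E,nl)→80200 …(+1); best=4000 via (C,hash)
  {ABE}: card=3000000; try (E,hash)→25000, (A,hash)→36400, (E,merge)→231800, (A,merge)→485000, (E,nl)→6002800, (A,nl)→6003200; best=25000 via (E,hash)
  {ABD}: card=12000; try (B,hash)→3440, (B,merge)→3670, (D,hash)→18280, (B,nl)→24880, (D,merge)→228080, (D,nl)→602800; best=3440 via (B,hash)
  {BCE}: card=600000; try (B,hash)→14400, (C,hash)→36400, (B,merge)→117350, (C,merge)→485000, (C,nl_idx)→843200, (B,nl)→1204000 …(+1); best=14400 via (B,hash)
  {ABDE}: card=2400000; try (E,hash)→22640, (E,merge)→187440, (D,hash)→3025480, (E,nl)→4803440, (D,merge)→69025280, (D,nl)→120025000; best=22640 via (E,hash)
  {ABCE}: card=60000000; try (A,hash)→617600, (C,hash)→3028200, (A,merge)→12616200, (C,merge)→69026800, (C,nl_idx)→84025000, (A,nl)→120014400 …(+1); best=617600 via (A,hash)
  {ABCDE}: card=48000000; try (C,hash)→2425840, (C,merge)→55224440, (D,hash)→60618080, (C,nl_idx)→67222640, (C,nl)→480022640, (D,merge)→1620617880 …(+1); best=2425840 via (C,hash)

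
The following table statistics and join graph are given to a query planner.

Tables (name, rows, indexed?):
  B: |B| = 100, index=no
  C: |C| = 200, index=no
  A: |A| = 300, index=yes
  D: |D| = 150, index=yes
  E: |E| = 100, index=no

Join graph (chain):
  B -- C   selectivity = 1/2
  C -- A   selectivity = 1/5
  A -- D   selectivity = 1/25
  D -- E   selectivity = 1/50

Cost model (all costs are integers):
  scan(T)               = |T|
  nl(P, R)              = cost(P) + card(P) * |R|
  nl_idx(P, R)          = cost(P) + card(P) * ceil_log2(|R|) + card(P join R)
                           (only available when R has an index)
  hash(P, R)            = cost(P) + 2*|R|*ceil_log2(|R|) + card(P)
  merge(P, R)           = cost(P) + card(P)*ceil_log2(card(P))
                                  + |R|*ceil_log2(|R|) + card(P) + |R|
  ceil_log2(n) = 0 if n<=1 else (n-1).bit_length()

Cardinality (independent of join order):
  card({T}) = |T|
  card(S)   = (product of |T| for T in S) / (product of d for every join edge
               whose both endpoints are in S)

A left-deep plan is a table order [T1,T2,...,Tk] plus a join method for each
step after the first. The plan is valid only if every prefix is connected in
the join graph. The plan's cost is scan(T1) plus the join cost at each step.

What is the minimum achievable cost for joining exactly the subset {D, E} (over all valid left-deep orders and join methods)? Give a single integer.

Selinger DP over subsets of {D,E}:
  {D}: scan cost=150, card=150
  {E}: scan cost=100, card=100
  {DE}: card=300; try (D,nl_idx)→1200, (E,hash)→1700, (D,merge)→2250, (E,merge)→2300, (D,hash)→2600, (D,nl)→15100 …(+1); best=1200 via (D,nl_idx)

1200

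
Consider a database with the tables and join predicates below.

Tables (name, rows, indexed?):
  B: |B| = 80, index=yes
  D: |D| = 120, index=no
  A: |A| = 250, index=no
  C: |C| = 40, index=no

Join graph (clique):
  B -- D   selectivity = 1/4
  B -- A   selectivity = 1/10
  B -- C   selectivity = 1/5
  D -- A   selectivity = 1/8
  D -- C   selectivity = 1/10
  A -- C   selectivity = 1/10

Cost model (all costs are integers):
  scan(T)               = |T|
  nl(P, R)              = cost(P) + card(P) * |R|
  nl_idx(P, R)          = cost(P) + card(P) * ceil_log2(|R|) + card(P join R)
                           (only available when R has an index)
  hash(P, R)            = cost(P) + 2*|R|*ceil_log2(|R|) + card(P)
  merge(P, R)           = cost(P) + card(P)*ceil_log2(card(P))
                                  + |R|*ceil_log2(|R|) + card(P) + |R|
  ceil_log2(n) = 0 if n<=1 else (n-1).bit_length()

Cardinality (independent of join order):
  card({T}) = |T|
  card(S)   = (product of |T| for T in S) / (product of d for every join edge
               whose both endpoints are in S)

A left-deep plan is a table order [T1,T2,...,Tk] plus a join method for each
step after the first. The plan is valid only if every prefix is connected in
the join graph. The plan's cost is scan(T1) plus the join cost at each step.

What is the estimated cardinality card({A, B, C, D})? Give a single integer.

600

Tables in S: A(250), B(80), C(40), D(120)
Edges inside S: B-D(d=4), B-A(d=10), B-C(d=5), D-A(d=8), D-C(d=10), A-C(d=10)
numerator = 250 * 80 * 40 * 120 = 96000000
denominator = 4 * 10 * 5 * 8 * 10 * 10 = 160000
card(S) = 96000000 / 160000 = 600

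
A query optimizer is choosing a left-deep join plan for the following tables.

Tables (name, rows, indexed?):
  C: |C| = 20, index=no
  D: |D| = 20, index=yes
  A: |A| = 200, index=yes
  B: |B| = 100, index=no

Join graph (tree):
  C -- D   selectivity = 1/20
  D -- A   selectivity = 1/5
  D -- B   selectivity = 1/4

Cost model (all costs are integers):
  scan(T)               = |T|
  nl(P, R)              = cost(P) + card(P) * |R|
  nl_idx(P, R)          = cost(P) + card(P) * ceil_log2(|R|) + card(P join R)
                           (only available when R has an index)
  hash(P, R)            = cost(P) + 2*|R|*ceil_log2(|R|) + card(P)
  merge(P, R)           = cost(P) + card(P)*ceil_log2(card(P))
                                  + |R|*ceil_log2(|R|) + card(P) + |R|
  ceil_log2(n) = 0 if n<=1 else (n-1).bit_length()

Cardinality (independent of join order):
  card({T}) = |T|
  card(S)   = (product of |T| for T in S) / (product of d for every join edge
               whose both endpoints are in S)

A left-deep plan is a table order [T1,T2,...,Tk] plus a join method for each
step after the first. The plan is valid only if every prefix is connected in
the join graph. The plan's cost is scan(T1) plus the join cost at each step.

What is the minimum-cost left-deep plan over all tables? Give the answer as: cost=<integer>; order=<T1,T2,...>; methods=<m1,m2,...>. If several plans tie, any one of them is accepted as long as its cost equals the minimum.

cost=3300; order=C,D,A,B; methods=nl_idx,nl_idx,hash

Selinger DP (subsets sized 1..n):
  {C}: scan cost=20, card=20
  {D}: scan cost=20, card=20
  {A}: scan cost=200, card=200
  {B}: scan cost=100, card=100
  {CD}: card=20; try (D,nl_idx)→140, (D,hash)→240, (C,hash)→240, (D,merge)→260, (C,merge)→260, (D,nl)→420 …(+1); best=140 via (D,nl_idx)
  {AD}: card=800; try (D,hash)→600, (A,nl_idx)→980, (A,merge)→1940, (D,nl_idx)→2000, (D,merge)→2120, (A,hash)→3240 …(+2); best=600 via (D,hash)
  {BD}: card=500; try (D,hash)→400, (B,merge)→940, (D,merge)→1020, (D,nl_idx)→1100, (B,hash)→1440, (B,nl)→2020 …(+1); best=400 via (D,hash)
  {ACD}: card=800; try (A,nl_idx)→1100, (C,hash)→1600, (A,merge)→2060, (A,hash)→3360, (A,nl)→4140, (C,merge)→9520 …(+1); best=1100 via (A,nl_idx)
  {BCD}: card=500; try (B,merge)→1060, (C,hash)→1100, (B,hash)→1560, (B,nl)→2140, (C,merge)→5520, (C,nl)→10400; best=1060 via (B,merge)
  {ABD}: card=20000; try (B,hash)→2800, (A,hash)→4100, (A,merge)→7200, (B,merge)→10200, (A,nl_idx)→24400, (B,nl)→80600 …(+1); best=2800 via (B,hash)
  {ABCD}: card=20000; try (B,hash)→3300, (A,hash)→4760, (A,merge)→7860, (B,merge)→10700, (C,hash)→23000, (A,nl_idx)→25060 …(+4); best=3300 via (B,hash)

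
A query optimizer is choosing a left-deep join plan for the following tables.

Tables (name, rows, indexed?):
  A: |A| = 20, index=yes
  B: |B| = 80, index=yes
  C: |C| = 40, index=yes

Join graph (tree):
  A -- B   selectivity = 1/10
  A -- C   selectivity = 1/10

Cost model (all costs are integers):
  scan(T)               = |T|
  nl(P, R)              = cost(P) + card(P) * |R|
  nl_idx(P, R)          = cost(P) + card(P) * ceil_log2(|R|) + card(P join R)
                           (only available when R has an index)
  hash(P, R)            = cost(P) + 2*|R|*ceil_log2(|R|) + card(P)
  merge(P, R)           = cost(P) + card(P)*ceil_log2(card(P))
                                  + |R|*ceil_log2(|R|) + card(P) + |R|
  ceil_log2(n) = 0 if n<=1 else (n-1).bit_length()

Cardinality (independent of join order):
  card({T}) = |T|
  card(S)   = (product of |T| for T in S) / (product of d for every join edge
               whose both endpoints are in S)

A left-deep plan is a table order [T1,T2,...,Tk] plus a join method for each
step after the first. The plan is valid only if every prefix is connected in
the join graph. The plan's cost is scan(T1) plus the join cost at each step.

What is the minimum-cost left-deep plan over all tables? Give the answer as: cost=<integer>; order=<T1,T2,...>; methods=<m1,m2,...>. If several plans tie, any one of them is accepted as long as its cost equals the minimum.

Selinger DP (subsets sized 1..n):
  {A}: scan cost=20, card=20
  {B}: scan cost=80, card=80
  {C}: scan cost=40, card=40
  {AB}: card=160; try (B,nl_idx)→320, (A,hash)→360, (A,nl_idx)→640, (B,merge)→780, (A,merge)→840, (B,hash)→1160 …(+2); best=320 via (B,nl_idx)
  {AC}: card=80; try (C,nl_idx)→220, (A,hash)→280, (A,nl_idx)→320, (C,merge)→420, (A,merge)→440, (C,hash)→520 …(+2); best=220 via (C,nl_idx)
  {ABC}: card=640; try (C,hash)→960, (B,hash)→1420, (B,nl_idx)→1420, (B,merge)→1500, (C,nl_idx)→1920, (C,merge)→2040 …(+2); best=960 via (C,hash)

cost=960; order=A,B,C; methods=nl_idx,hash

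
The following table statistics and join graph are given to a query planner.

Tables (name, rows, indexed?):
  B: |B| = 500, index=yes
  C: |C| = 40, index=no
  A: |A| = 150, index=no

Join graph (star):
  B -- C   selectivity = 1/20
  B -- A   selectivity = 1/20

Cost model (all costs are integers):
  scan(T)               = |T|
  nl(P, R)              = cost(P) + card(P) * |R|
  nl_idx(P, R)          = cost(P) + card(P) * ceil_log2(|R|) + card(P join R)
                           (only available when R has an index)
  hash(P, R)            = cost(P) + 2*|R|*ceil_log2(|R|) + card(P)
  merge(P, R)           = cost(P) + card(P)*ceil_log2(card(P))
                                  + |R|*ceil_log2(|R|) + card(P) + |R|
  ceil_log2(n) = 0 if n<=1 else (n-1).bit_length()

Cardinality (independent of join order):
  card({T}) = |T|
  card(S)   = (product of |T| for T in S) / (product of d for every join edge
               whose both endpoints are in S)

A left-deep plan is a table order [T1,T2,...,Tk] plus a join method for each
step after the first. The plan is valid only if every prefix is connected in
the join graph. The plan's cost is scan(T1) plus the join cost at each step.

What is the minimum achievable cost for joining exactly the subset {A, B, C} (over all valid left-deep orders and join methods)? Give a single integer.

Selinger DP over subsets of {A,B,C}:
  {B}: scan cost=500, card=500
  {C}: scan cost=40, card=40
  {A}: scan cost=150, card=150
  {BC}: card=1000; try (B,nl_idx)→1400, (C,hash)→1480, (B,merge)→5320, (C,merge)→5780, (B,hash)→9080, (B,nl)→20040 …(+1); best=1400 via (B,nl_idx)
  {AB}: card=3750; try (A,hash)→3400, (B,nl_idx)→5250, (B,merge)→6500, (A,merge)→6850, (B,hash)→9300, (B,nl)→75150 …(+1); best=3400 via (A,hash)
  {ABC}: card=7500; try (A,hash)→4800, (C,hash)→7630, (A,merge)→13750, (C,merge)→52430, (A,nl)→151400, (C,nl)→153400; best=4800 via (A,hash)

4800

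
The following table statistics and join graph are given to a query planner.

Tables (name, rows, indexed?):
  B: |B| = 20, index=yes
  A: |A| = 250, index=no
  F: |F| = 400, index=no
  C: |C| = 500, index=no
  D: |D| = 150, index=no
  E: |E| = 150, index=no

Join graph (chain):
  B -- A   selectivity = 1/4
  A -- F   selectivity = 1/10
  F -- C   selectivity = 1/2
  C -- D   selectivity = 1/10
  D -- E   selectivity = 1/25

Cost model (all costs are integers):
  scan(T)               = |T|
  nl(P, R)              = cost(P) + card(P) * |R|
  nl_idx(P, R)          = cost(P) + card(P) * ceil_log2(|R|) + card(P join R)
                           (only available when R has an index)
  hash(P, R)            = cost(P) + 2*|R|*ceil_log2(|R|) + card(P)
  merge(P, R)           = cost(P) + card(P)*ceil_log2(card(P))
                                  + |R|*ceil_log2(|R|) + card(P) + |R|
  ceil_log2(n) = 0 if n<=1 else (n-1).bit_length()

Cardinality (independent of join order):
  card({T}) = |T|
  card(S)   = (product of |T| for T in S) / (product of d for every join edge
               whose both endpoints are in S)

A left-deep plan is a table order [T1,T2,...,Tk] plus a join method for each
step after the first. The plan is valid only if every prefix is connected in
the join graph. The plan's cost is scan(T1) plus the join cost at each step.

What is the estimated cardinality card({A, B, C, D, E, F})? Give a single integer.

1125000000

Tables in S: A(250), B(20), C(500), D(150), E(150), F(400)
Edges inside S: B-A(d=4), A-F(d=10), F-C(d=2), C-D(d=10), D-E(d=25)
numerator = 250 * 20 * 500 * 150 * 150 * 400 = 22500000000000
denominator = 4 * 10 * 2 * 10 * 25 = 20000
card(S) = 22500000000000 / 20000 = 1125000000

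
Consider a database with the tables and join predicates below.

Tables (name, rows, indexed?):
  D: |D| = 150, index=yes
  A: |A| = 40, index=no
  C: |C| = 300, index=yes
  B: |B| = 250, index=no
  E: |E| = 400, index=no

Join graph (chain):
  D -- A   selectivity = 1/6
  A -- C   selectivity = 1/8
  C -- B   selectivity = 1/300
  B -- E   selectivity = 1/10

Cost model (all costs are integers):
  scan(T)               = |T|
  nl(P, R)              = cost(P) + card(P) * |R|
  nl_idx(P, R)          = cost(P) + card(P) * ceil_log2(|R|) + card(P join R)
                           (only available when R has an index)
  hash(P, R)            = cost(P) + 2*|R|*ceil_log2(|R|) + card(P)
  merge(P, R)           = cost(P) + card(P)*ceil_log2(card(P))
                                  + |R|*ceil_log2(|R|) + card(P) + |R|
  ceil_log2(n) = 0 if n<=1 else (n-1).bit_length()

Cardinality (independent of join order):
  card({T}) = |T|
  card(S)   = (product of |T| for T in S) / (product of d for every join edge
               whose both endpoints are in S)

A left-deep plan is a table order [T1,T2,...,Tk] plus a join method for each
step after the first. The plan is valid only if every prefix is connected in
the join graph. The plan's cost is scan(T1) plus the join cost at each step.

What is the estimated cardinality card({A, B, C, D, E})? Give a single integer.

Tables in S: A(40), B(250), C(300), D(150), E(400)
Edges inside S: D-A(d=6), A-C(d=8), C-B(d=300), B-E(d=10)
numerator = 40 * 250 * 300 * 150 * 400 = 180000000000
denominator = 6 * 8 * 300 * 10 = 144000
card(S) = 180000000000 / 144000 = 1250000

1250000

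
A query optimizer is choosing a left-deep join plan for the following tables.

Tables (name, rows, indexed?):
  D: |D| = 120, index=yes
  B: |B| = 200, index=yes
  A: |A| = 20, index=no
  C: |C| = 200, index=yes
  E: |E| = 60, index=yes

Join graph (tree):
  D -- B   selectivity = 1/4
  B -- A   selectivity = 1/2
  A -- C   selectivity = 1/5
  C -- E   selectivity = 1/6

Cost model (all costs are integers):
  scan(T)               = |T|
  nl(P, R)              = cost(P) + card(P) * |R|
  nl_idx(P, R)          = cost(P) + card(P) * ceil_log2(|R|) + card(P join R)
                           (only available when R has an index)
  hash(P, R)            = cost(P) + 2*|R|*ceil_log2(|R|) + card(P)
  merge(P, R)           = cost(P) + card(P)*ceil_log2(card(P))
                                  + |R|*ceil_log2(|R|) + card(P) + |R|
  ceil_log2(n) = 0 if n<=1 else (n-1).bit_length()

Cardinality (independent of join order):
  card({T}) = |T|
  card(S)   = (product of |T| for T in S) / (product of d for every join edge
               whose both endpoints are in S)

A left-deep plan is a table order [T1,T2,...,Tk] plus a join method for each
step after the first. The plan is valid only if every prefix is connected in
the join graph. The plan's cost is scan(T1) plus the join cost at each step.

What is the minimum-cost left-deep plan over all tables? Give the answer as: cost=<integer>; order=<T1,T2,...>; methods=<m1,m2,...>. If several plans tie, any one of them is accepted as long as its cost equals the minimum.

Selinger DP (subsets sized 1..n):
  {D}: scan cost=120, card=120
  {B}: scan cost=200, card=200
  {A}: scan cost=20, card=20
  {C}: scan cost=200, card=200
  {E}: scan cost=60, card=60
  {BD}: card=6000; try (D,hash)→2080, (B,merge)→2880, (D,merge)→2960, (B,hash)→3440, (B,nl_idx)→7080, (D,nl_idx)→7600 …(+2); best=2080 via (D,hash)
  {AB}: card=2000; try (A,hash)→600, (B,merge)→1940, (A,merge)→2120, (B,nl_idx)→2180, (B,hash)→3240, (B,nl)→4020 …(+1); best=600 via (A,hash)
  {AC}: card=800; try (A,hash)→600, (C,nl_idx)→980, (C,merge)→1940, (A,merge)→2120, (C,hash)→3240, (C,nl)→4020 …(+1); best=600 via (A,hash)
  {CE}: card=2000; try (E,hash)→1120, (C,merge)→2280, (E,merge)→2420, (C,nl_idx)→2540, (C,hash)→3320, (E,nl_idx)→3400 …(+2); best=1120 via (E,hash)
  {ABD}: card=60000; try (D,hash)→4280, (A,hash)→8280, (D,merge)→25560, (D,nl_idx)→74600, (A,merge)→86200, (A,nl)→122080 …(+1); best=4280 via (D,hash)
  {ABC}: card=80000; try (B,hash)→4600, (C,hash)→5800, (B,merge)→11200, (C,merge)→26400, (B,nl_idx)→87000, (C,nl_idx)→96600 …(+2); best=4600 via (B,hash)
  {ACE}: card=8000; try (E,hash)→2120, (A,hash)→3320, (E,merge)→9820, (E,nl_idx)→13400, (A,merge)→25240, (A,nl)→41120 …(+1); best=2120 via (E,hash)
  {ABCD}: card=2400000; try (C,hash)→67480, (D,hash)→86280, (C,merge)→1026080, (D,merge)→1445560, (C,nl_idx)→2884280, (D,nl_idx)→2964600 …(+2); best=67480 via (C,hash)
  {ABCE}: card=800000; try (B,hash)→13320, (E,hash)→85320, (B,merge)→115920, (B,nl_idx)→866120, (E,nl_idx)→1284600, (E,merge)→1445020 …(+2); best=13320 via (B,hash)
  {ABCDE}: card=24000000; try (D,hash)→815000, (E,hash)→2468200, (D,merge)→16814280, (D,nl_idx)→29613320, (E,nl_idx)→38467480, (E,merge)→55267900 …(+2); best=815000 via (D,hash)

cost=815000; order=C,A,E,B,D; methods=hash,hash,hash,hash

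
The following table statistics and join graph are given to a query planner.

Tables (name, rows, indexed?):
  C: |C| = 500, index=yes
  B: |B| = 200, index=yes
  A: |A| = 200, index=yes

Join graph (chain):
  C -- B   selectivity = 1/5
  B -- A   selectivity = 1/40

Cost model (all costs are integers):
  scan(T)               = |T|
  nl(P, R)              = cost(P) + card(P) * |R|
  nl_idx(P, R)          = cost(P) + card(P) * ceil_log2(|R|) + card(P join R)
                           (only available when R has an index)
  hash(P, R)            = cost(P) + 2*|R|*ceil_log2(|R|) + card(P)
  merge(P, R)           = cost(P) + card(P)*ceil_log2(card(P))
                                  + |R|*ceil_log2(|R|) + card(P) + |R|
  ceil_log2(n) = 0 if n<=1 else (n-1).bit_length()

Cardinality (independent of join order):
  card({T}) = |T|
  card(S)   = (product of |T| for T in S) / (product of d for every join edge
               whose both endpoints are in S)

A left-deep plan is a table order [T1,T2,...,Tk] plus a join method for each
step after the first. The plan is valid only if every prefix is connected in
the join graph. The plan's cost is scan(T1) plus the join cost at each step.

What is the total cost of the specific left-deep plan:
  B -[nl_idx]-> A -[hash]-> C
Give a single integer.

step 1: scan B: cost=200, card=200
step 2: join A via nl_idx
    card(P join A) = 200*200/(40) = 1000
    cost = 200 + 200*8 + 1000 = 2800
step 3: join C via hash
    card(P join C) = 1000*500/(5) = 100000
    cost = 2800 + 2*500*9 + 1000 = 12800

12800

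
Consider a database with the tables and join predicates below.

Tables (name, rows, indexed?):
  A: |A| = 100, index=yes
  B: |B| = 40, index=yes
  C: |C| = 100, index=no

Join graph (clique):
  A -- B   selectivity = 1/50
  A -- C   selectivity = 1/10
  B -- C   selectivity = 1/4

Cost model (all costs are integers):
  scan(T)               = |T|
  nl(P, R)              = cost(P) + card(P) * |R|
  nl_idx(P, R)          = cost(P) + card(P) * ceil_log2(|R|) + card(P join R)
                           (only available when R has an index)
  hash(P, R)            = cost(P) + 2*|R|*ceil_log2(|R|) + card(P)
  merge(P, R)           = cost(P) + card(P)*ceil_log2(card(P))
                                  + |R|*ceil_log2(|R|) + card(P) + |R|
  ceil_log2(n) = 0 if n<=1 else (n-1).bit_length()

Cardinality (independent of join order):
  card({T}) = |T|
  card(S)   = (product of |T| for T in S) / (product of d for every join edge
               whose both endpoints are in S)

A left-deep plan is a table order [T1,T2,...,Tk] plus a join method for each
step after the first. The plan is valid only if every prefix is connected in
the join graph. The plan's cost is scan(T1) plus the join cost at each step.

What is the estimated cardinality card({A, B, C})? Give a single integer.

Tables in S: A(100), B(40), C(100)
Edges inside S: A-B(d=50), A-C(d=10), B-C(d=4)
numerator = 100 * 40 * 100 = 400000
denominator = 50 * 10 * 4 = 2000
card(S) = 400000 / 2000 = 200

200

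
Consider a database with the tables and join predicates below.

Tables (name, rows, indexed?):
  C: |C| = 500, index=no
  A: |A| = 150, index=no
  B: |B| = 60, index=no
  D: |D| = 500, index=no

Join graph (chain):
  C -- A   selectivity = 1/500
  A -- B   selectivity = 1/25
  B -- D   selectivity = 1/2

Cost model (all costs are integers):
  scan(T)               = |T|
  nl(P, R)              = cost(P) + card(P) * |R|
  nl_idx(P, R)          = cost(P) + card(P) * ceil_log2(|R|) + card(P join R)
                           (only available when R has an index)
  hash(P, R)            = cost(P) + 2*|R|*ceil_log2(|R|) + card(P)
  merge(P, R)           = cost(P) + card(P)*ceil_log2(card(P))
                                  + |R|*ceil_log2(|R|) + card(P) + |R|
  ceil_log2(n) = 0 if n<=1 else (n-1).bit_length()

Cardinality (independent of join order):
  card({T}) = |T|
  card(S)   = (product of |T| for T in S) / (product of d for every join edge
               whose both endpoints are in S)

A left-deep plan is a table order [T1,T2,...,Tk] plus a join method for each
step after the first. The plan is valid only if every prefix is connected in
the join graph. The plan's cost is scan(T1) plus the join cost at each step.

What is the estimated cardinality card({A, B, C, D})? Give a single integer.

90000

Tables in S: A(150), B(60), C(500), D(500)
Edges inside S: C-A(d=500), A-B(d=25), B-D(d=2)
numerator = 150 * 60 * 500 * 500 = 2250000000
denominator = 500 * 25 * 2 = 25000
card(S) = 2250000000 / 25000 = 90000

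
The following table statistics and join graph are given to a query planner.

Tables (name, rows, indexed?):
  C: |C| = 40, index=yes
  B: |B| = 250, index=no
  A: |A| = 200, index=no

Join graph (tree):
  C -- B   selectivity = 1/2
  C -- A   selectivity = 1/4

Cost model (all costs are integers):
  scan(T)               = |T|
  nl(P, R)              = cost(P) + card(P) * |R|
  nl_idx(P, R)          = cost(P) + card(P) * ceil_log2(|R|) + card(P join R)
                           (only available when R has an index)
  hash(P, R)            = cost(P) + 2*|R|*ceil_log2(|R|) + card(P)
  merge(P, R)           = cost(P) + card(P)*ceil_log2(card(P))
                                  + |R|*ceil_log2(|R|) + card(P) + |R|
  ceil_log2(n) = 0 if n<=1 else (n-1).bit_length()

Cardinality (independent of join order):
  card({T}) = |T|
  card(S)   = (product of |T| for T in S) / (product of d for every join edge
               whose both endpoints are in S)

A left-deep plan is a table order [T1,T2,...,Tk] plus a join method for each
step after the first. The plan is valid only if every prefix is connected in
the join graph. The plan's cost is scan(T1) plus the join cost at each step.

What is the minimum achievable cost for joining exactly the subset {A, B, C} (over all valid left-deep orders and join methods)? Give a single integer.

Selinger DP over subsets of {A,B,C}:
  {C}: scan cost=40, card=40
  {B}: scan cost=250, card=250
  {A}: scan cost=200, card=200
  {BC}: card=5000; try (C,hash)→980, (B,merge)→2570, (C,merge)→2780, (B,hash)→4080, (C,nl_idx)→6750, (B,nl)→10040 …(+1); best=980 via (C,hash)
  {AC}: card=2000; try (C,hash)→880, (A,merge)→2120, (C,merge)→2280, (A,hash)→3280, (C,nl_idx)→3400, (A,nl)→8040 …(+1); best=880 via (C,hash)
  {ABC}: card=250000; try (B,hash)→6880, (A,hash)→9180, (B,merge)→27130, (A,merge)→72780, (B,nl)→500880, (A,nl)→1000980; best=6880 via (B,hash)

6880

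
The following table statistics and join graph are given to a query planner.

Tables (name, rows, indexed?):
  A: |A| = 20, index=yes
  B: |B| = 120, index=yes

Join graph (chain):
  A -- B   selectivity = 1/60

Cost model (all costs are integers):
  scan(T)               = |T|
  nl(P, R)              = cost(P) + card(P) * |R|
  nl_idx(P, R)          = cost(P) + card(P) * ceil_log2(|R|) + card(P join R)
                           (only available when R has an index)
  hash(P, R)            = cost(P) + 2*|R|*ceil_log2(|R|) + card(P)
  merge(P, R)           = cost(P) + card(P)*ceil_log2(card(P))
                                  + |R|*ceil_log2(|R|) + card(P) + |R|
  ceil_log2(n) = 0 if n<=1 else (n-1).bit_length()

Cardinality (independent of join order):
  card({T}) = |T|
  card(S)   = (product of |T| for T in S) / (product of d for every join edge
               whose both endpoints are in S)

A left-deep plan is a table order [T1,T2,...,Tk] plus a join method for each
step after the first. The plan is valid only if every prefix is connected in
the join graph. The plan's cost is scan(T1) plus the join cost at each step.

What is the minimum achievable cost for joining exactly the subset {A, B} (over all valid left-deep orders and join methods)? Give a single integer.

Selinger DP over subsets of {A,B}:
  {A}: scan cost=20, card=20
  {B}: scan cost=120, card=120
  {AB}: card=40; try (B,nl_idx)→200, (A,hash)→440, (A,nl_idx)→760, (B,merge)→1100, (A,merge)→1200, (B,hash)→1720 …(+2); best=200 via (B,nl_idx)

200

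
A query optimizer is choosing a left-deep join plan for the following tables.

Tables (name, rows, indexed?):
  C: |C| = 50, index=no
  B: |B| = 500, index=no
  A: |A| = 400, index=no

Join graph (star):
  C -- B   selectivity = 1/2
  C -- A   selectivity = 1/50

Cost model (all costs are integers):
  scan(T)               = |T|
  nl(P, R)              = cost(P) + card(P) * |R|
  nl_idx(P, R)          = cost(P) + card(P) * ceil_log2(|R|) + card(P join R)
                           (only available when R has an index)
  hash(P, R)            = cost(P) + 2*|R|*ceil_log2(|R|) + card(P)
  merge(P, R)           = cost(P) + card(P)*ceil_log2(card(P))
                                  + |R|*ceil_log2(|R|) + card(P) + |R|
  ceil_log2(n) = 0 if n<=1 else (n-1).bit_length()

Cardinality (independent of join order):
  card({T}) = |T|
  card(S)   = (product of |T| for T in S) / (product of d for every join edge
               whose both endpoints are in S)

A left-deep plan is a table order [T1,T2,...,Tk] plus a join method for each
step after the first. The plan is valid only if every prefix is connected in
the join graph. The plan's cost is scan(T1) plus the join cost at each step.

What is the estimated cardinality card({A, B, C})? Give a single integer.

100000

Tables in S: A(400), B(500), C(50)
Edges inside S: C-B(d=2), C-A(d=50)
numerator = 400 * 500 * 50 = 10000000
denominator = 2 * 50 = 100
card(S) = 10000000 / 100 = 100000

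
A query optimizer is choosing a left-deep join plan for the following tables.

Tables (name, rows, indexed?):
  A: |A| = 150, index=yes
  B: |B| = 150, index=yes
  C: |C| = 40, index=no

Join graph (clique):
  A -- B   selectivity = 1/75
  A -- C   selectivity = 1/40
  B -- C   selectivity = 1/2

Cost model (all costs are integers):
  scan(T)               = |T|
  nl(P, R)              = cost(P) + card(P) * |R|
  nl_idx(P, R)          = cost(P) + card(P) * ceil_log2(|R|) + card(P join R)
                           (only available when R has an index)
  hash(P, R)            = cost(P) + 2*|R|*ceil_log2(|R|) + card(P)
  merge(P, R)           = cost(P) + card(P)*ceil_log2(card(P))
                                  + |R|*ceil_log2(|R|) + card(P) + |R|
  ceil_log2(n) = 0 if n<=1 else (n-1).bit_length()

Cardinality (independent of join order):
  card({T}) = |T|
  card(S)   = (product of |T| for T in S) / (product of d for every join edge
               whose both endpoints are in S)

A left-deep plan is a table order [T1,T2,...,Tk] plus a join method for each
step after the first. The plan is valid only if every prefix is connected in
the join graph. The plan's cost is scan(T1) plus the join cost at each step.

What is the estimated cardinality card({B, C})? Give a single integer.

Tables in S: B(150), C(40)
Edges inside S: B-C(d=2)
numerator = 150 * 40 = 6000
denominator = 2 = 2
card(S) = 6000 / 2 = 3000

3000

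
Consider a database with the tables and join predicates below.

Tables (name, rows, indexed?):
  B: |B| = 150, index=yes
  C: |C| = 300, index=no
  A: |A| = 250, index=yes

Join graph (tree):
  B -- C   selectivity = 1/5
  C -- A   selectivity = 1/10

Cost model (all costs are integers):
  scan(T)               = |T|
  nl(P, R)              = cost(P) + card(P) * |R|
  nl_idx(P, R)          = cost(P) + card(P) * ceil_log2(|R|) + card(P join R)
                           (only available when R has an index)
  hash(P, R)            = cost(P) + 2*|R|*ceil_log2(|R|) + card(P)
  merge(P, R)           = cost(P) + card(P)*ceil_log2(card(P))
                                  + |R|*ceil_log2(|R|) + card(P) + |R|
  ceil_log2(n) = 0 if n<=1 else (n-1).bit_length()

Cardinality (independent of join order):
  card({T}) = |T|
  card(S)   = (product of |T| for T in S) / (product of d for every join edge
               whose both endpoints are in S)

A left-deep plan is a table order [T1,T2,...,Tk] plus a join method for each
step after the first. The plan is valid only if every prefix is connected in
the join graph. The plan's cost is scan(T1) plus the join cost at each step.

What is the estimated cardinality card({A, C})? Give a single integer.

Tables in S: A(250), C(300)
Edges inside S: C-A(d=10)
numerator = 250 * 300 = 75000
denominator = 10 = 10
card(S) = 75000 / 10 = 7500

7500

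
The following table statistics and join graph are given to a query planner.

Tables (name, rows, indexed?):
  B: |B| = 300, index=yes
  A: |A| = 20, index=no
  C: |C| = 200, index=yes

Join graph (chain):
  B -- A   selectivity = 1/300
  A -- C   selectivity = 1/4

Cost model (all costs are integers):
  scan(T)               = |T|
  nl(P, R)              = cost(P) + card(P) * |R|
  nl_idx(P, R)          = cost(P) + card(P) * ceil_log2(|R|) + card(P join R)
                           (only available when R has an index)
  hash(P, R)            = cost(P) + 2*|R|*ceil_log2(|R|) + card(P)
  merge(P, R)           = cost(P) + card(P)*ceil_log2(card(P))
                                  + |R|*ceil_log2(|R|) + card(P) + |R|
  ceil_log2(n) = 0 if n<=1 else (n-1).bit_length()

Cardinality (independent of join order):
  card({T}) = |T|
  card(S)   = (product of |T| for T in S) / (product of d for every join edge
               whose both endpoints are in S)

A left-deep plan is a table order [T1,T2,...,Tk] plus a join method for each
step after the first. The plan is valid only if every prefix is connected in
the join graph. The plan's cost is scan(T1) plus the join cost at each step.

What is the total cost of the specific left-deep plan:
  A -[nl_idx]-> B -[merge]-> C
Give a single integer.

step 1: scan A: cost=20, card=20
step 2: join B via nl_idx
    card(P join B) = 20*300/(300) = 20
    cost = 20 + 20*9 + 20 = 220
step 3: join C via merge
    card(P join C) = 20*200/(4) = 1000
    cost = 220 + 20*5 + 200*8 + 20 + 200 = 2140

2140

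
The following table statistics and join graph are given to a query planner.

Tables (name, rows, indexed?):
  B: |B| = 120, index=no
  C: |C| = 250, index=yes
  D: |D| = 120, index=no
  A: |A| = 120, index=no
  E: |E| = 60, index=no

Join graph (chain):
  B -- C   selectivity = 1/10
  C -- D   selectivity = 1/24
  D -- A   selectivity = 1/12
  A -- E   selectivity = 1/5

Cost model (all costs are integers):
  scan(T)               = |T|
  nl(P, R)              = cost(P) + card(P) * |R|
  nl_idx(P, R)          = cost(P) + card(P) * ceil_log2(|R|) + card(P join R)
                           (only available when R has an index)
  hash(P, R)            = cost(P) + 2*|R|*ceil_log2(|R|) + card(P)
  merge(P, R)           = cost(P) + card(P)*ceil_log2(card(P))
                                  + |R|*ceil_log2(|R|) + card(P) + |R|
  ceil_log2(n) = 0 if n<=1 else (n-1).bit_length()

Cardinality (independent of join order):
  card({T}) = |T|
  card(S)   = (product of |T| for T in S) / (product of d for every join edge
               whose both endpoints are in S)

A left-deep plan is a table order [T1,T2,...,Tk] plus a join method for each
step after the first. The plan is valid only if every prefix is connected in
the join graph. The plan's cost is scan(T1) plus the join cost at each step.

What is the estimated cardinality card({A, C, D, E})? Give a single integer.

Tables in S: A(120), C(250), D(120), E(60)
Edges inside S: C-D(d=24), D-A(d=12), A-E(d=5)
numerator = 120 * 250 * 120 * 60 = 216000000
denominator = 24 * 12 * 5 = 1440
card(S) = 216000000 / 1440 = 150000

150000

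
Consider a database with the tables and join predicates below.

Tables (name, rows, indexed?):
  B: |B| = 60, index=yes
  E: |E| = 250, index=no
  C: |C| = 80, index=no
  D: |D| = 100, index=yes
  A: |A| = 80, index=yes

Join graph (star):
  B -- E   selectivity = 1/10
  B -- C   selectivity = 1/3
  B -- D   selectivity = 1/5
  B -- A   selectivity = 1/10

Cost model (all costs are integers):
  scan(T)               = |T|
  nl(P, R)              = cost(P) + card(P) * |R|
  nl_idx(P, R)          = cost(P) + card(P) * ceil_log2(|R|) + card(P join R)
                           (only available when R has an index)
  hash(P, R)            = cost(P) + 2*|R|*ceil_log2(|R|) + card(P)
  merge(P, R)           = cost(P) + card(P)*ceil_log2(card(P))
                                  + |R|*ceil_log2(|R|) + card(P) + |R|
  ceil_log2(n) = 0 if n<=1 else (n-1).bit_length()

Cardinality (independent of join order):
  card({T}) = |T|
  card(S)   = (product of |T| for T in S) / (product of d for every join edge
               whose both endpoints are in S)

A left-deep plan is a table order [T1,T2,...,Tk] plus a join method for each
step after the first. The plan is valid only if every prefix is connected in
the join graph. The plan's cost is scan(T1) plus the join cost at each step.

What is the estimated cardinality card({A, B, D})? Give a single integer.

9600

Tables in S: A(80), B(60), D(100)
Edges inside S: B-D(d=5), B-A(d=10)
numerator = 80 * 60 * 100 = 480000
denominator = 5 * 10 = 50
card(S) = 480000 / 50 = 9600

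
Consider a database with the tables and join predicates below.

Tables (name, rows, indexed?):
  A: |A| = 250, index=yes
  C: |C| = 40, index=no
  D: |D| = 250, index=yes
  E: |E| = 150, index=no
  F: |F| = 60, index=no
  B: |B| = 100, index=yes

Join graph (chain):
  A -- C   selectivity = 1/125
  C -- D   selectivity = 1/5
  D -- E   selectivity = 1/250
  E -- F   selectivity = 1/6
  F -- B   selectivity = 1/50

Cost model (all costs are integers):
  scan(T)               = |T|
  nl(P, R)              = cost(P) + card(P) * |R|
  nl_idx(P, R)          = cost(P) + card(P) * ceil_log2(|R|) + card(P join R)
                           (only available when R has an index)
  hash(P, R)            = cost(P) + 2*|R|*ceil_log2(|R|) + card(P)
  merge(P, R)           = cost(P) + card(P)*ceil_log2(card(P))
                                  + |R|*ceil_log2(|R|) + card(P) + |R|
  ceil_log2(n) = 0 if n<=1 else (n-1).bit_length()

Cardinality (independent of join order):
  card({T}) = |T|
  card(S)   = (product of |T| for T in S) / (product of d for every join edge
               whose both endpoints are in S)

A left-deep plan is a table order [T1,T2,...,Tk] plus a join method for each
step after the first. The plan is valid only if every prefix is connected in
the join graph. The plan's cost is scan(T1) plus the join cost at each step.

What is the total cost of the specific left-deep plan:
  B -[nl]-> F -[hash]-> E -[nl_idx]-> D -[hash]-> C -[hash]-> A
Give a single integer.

step 1: scan B: cost=100, card=100
step 2: join F via nl
    card(P join F) = 100*60/(50) = 120
    cost = 100 + 100*60 = 6100
step 3: join E via hash
    card(P join E) = 120*150/(6) = 3000
    cost = 6100 + 2*150*8 + 120 = 8620
step 4: join D via nl_idx
    card(P join D) = 3000*250/(250) = 3000
    cost = 8620 + 3000*8 + 3000 = 35620
step 5: join C via hash
    card(P join C) = 3000*40/(5) = 24000
    cost = 35620 + 2*40*6 + 3000 = 39100
step 6: join A via hash
    card(P join A) = 24000*250/(125) = 48000
    cost = 39100 + 2*250*8 + 24000 = 67100

67100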